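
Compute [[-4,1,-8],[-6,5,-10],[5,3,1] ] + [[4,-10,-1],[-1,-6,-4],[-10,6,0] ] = [[0, -9, -9], [-7, -1, -14], [-5, 9, 1]]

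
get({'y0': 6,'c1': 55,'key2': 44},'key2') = 44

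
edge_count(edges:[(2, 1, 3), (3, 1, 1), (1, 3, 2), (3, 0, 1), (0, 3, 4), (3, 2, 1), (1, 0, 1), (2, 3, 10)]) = 8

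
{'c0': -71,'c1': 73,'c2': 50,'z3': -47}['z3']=-47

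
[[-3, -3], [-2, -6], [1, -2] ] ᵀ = [[-3, -2, 1], [-3, -6, -2]]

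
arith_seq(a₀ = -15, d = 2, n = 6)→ [-15, -13, -11, -9, -7, -5]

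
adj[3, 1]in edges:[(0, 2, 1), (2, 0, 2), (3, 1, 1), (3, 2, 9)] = 1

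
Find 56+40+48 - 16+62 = 190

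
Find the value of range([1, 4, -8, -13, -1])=17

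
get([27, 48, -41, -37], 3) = -37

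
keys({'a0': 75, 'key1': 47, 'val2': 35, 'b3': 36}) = ['a0', 'key1', 'val2', 'b3']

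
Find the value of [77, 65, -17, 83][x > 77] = keep x where x > 77: 77✗, 65✗, -17✗, 83✓
= [83]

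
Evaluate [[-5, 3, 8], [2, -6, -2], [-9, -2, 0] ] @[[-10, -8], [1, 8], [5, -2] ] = C[0][0] = (-5)*(-10) + (3)*(1) + (8)*(5) = 93
C[0][1] = (-5)*(-8) + (3)*(8) + (8)*(-2) = 48
C[1][0] = (2)*(-10) + (-6)*(1) + (-2)*(5) = -36
C[1][1] = (2)*(-8) + (-6)*(8) + (-2)*(-2) = -60
C[2][0] = (-9)*(-10) + (-2)*(1) + (0)*(5) = 88
C[2][1] = (-9)*(-8) + (-2)*(8) + (0)*(-2) = 56
= [[93, 48], [-36, -60], [88, 56]]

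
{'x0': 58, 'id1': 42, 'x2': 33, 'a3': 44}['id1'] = 42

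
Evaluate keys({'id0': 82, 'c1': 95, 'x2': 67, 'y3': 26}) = ['id0', 'c1', 'x2', 'y3']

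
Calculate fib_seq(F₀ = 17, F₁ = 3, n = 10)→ [17, 3, 20, 23, 43, 66, 109, 175, 284, 459]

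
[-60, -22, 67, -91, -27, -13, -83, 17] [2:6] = [67, -91, -27, -13]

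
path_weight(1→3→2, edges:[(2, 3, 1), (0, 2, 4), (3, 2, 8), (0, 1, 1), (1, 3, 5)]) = 13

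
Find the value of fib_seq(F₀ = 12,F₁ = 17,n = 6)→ F_2 = F_1 + F_0 = 29
F_3 = F_2 + F_1 = 46
F_4 = F_3 + F_2 = 75
...
= [12, 17, 29, 46, 75, 121]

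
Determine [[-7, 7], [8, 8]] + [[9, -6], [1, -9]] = [[2, 1], [9, -1]]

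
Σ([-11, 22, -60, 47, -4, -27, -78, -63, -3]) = -177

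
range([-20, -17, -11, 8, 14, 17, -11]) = 37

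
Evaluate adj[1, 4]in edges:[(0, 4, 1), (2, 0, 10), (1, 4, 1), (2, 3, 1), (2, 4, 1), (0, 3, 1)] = 1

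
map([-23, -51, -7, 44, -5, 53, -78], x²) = [529, 2601, 49, 1936, 25, 2809, 6084]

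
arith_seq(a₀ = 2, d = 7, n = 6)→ [2, 9, 16, 23, 30, 37]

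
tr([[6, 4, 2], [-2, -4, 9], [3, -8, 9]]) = diagonal: 6 + (-4) + 9
= 11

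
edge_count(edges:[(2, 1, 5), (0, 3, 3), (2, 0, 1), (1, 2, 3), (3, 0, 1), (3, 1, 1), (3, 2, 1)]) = 7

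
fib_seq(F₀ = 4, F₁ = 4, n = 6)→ F_2 = F_1 + F_0 = 8
F_3 = F_2 + F_1 = 12
F_4 = F_3 + F_2 = 20
...
= [4, 4, 8, 12, 20, 32]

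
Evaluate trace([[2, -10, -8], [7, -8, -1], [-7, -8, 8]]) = 2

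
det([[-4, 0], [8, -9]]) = (-4)*(-9) - (0)*(8)
= 36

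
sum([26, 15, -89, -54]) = -102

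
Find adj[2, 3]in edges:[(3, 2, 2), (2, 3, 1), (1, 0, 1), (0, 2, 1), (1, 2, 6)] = 1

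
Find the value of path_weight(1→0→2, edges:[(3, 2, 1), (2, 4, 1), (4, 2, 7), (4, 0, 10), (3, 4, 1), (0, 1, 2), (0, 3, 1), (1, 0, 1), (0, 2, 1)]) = w(1→0)=1 + w(0→2)=1
= 2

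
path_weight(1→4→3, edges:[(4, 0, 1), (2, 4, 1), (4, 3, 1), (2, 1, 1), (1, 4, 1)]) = 2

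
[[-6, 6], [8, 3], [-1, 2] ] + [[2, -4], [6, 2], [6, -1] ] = [[-4, 2], [14, 5], [5, 1]]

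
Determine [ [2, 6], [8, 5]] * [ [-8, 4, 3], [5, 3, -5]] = [[14, 26, -24], [-39, 47, -1]]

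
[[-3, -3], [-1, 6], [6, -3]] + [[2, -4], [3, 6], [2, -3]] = [[-1, -7], [2, 12], [8, -6]]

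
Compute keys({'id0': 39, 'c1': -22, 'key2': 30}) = ['id0', 'c1', 'key2']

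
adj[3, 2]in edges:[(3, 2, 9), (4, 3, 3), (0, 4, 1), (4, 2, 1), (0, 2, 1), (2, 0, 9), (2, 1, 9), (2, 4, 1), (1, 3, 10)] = 9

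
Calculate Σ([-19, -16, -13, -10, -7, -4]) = -69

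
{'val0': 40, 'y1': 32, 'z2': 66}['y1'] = 32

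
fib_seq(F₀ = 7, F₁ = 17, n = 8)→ [7, 17, 24, 41, 65, 106, 171, 277]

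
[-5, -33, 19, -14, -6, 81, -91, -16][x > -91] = keep x where x > -91: -5✓, -33✓, 19✓, -14✓, -6✓, 81✓, -91✗, -16✓
= [-5, -33, 19, -14, -6, 81, -16]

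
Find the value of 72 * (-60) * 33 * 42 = -5987520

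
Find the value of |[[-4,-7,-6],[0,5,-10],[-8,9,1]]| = (1)*(-4)*det([[5, -10], [9, 1]]) + (-1)*(-7)*det([[0, -10], [-8, 1]]) + (1)*(-6)*det([[0, 5], [-8, 9]])
= -380 + -560 + -240
= -1180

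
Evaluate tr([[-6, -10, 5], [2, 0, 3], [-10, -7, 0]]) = diagonal: (-6) + 0 + 0
= -6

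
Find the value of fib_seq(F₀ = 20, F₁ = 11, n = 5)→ [20, 11, 31, 42, 73]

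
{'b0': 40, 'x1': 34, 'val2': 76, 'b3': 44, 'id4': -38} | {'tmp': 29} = {'b0': 40, 'x1': 34, 'val2': 76, 'b3': 44, 'id4': -38, 'tmp': 29}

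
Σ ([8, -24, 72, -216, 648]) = 488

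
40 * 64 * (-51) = -130560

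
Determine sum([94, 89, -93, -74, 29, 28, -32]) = 41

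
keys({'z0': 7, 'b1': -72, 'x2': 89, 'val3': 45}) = ['z0', 'b1', 'x2', 'val3']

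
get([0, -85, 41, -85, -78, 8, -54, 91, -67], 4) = -78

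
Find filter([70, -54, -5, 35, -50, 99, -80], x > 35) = [70, 99]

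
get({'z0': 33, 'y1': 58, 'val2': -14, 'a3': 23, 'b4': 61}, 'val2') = -14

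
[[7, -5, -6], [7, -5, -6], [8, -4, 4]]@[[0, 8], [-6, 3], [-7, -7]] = [[72, 83], [72, 83], [-4, 24]]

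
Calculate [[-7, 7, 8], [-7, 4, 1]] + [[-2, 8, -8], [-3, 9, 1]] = [[-9, 15, 0], [-10, 13, 2]]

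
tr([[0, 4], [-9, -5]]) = -5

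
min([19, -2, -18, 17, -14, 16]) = -18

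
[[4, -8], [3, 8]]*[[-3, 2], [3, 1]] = C[0][0] = (4)*(-3) + (-8)*(3) = -36
C[0][1] = (4)*(2) + (-8)*(1) = 0
C[1][0] = (3)*(-3) + (8)*(3) = 15
C[1][1] = (3)*(2) + (8)*(1) = 14
= [[-36, 0], [15, 14]]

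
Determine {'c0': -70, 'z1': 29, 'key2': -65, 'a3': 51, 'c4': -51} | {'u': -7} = {'c0': -70, 'z1': 29, 'key2': -65, 'a3': 51, 'c4': -51, 'u': -7}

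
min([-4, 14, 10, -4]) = -4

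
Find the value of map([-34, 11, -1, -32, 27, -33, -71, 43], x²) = (-34)²=1156, (11)²=121, (-1)²=1, (-32)²=1024, (27)²=729, (-33)²=1089, (-71)²=5041, (43)²=1849
= [1156, 121, 1, 1024, 729, 1089, 5041, 1849]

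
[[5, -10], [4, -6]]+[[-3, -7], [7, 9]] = [[2, -17], [11, 3]]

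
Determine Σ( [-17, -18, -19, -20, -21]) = -95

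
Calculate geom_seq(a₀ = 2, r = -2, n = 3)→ [2, -4, 8]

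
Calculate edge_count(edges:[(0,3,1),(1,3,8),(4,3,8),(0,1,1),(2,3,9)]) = 5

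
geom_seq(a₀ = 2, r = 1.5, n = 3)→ a_0 = 2*1.5^0 = 2.0
a_1 = 2*1.5^1 = 3.0
a_2 = 2*1.5^2 = 4.5
= [2.0, 3.0, 4.5]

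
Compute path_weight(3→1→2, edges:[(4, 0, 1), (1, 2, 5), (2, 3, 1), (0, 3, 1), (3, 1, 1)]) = 6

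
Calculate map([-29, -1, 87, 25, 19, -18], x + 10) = [-19, 9, 97, 35, 29, -8]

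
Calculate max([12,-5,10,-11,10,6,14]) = 14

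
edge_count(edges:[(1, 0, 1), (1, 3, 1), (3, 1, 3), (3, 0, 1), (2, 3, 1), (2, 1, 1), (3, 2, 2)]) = 7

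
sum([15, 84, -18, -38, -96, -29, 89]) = 15 + 84 + (-18) + (-38) + (-96) + (-29) + 89
= 7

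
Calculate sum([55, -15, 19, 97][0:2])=slice → [55, -15]
55 + (-15)
= 40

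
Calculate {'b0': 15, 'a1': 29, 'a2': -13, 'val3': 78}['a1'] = 29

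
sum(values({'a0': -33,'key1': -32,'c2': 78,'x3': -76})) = (-33) + (-32) + 78 + (-76)
= -63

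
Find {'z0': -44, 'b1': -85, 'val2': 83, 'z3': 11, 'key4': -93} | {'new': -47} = {'z0': -44, 'b1': -85, 'val2': 83, 'z3': 11, 'key4': -93, 'new': -47}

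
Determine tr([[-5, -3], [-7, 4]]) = diagonal: (-5) + 4
= -1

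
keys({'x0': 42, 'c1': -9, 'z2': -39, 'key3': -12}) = ['x0', 'c1', 'z2', 'key3']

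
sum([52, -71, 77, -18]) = 40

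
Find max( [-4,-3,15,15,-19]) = 15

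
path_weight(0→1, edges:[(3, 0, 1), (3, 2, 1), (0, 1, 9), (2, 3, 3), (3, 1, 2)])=9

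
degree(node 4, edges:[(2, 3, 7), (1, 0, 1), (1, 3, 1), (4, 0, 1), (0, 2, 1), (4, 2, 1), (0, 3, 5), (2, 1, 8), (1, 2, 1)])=2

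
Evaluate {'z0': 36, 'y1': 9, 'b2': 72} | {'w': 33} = {'z0': 36, 'y1': 9, 'b2': 72, 'w': 33}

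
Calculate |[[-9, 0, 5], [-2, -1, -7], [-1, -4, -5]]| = (1)*(-9)*det([[-1, -7], [-4, -5]]) + (-1)*(0)*det([[-2, -7], [-1, -5]]) + (1)*(5)*det([[-2, -1], [-1, -4]])
= 207 + 0 + 35
= 242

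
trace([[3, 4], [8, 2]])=diagonal: 3 + 2
= 5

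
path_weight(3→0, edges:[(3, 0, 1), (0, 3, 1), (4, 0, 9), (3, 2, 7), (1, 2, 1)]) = 1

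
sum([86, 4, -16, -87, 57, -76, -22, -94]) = -148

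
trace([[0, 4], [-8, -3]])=-3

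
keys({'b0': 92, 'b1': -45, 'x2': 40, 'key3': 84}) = ['b0', 'b1', 'x2', 'key3']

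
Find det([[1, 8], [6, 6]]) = (1)*(6) - (8)*(6)
= -42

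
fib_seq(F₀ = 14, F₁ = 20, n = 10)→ F_2 = F_1 + F_0 = 34
F_3 = F_2 + F_1 = 54
F_4 = F_3 + F_2 = 88
...
= [14, 20, 34, 54, 88, 142, 230, 372, 602, 974]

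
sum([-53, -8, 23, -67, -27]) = -132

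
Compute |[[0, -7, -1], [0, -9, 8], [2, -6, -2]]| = -130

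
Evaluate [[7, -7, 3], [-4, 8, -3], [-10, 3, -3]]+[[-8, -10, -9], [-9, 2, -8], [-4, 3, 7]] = [[-1, -17, -6], [-13, 10, -11], [-14, 6, 4]]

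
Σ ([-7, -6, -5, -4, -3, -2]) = (-7) + (-6) + (-5) + (-4) + (-3) + (-2)
= -27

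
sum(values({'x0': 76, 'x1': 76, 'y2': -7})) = 76 + 76 + (-7)
= 145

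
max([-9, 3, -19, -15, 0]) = 3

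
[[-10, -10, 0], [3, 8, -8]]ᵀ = [[-10, 3], [-10, 8], [0, -8]]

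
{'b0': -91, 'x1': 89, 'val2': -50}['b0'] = -91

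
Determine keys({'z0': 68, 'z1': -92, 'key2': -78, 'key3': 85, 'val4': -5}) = ['z0', 'z1', 'key2', 'key3', 'val4']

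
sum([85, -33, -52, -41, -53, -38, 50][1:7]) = slice → [-33, -52, -41, -53, -38, 50]
(-33) + (-52) + (-41) + (-53) + (-38) + 50
= -167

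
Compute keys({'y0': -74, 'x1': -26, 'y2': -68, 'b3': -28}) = ['y0', 'x1', 'y2', 'b3']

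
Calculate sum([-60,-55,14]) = (-60) + (-55) + 14
= -101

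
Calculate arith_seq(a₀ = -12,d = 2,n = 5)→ a_0 = -12 + 0*2 = -12
a_1 = -12 + 1*2 = -10
a_2 = -12 + 2*2 = -8
...
= [-12, -10, -8, -6, -4]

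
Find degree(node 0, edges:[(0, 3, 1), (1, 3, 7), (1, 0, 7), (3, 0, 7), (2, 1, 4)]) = 3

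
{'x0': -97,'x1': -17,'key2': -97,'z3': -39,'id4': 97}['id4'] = 97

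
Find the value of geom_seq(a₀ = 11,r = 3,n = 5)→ [11, 33, 99, 297, 891]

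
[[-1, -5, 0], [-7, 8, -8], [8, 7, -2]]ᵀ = [[-1, -7, 8], [-5, 8, 7], [0, -8, -2]]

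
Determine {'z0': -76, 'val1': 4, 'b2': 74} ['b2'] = 74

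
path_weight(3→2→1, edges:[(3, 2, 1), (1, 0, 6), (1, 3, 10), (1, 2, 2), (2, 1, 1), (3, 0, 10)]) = w(3→2)=1 + w(2→1)=1
= 2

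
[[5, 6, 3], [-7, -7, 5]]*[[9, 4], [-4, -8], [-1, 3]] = C[0][0] = (5)*(9) + (6)*(-4) + (3)*(-1) = 18
C[0][1] = (5)*(4) + (6)*(-8) + (3)*(3) = -19
C[1][0] = (-7)*(9) + (-7)*(-4) + (5)*(-1) = -40
C[1][1] = (-7)*(4) + (-7)*(-8) + (5)*(3) = 43
= [[18, -19], [-40, 43]]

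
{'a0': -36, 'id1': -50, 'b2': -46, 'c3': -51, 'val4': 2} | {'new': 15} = {'a0': -36, 'id1': -50, 'b2': -46, 'c3': -51, 'val4': 2, 'new': 15}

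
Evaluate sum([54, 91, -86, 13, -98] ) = -26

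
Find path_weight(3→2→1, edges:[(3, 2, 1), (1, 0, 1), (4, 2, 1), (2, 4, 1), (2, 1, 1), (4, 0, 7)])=2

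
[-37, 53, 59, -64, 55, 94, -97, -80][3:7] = [-64, 55, 94, -97]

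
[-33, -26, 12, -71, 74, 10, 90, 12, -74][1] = -26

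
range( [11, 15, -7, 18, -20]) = 38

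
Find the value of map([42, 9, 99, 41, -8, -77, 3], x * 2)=42*2=84, 9*2=18, 99*2=198, 41*2=82, -8*2=-16, -77*2=-154, 3*2=6
= [84, 18, 198, 82, -16, -154, 6]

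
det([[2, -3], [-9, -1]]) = (2)*(-1) - (-3)*(-9)
= -29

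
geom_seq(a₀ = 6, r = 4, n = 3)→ a_0 = 6*4^0 = 6
a_1 = 6*4^1 = 24
a_2 = 6*4^2 = 96
= [6, 24, 96]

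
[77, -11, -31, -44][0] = 77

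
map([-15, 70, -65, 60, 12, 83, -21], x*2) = -15*2=-30, 70*2=140, -65*2=-130, 60*2=120, 12*2=24, 83*2=166, -21*2=-42
= [-30, 140, -130, 120, 24, 166, -42]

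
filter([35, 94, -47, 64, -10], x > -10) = [35, 94, 64]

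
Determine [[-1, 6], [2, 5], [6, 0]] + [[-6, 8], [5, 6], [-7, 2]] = [[-7, 14], [7, 11], [-1, 2]]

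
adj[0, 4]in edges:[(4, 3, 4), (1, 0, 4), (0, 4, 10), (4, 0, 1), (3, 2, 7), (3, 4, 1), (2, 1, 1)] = 10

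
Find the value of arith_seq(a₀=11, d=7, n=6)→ a_0 = 11 + 0*7 = 11
a_1 = 11 + 1*7 = 18
a_2 = 11 + 2*7 = 25
...
= [11, 18, 25, 32, 39, 46]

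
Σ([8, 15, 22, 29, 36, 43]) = 153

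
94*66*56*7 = 2431968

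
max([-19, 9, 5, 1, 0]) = 9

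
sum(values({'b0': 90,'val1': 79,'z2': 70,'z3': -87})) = 152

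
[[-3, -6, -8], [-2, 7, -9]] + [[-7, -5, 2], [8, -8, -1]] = [[-10, -11, -6], [6, -1, -10]]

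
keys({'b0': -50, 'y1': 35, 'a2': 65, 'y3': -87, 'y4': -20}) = ['b0', 'y1', 'a2', 'y3', 'y4']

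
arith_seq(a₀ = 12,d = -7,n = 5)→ a_0 = 12 + 0*-7 = 12
a_1 = 12 + 1*-7 = 5
a_2 = 12 + 2*-7 = -2
...
= [12, 5, -2, -9, -16]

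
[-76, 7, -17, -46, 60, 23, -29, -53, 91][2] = -17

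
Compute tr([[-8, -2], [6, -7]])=-15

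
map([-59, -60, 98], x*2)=[-118, -120, 196]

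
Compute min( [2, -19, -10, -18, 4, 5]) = -19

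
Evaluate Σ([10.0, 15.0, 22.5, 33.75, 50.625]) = 10.0 + 15.0 + 22.5 + 33.75 + 50.625
= 131.875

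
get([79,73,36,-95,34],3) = -95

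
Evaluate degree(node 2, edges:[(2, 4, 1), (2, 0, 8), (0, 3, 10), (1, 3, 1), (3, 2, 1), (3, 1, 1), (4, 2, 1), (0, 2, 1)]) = 5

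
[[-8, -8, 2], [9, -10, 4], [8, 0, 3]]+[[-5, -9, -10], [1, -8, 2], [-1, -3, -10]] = [[-13, -17, -8], [10, -18, 6], [7, -3, -7]]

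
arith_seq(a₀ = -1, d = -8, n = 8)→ [-1, -9, -17, -25, -33, -41, -49, -57]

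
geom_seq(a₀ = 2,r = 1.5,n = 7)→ [2.0, 3.0, 4.5, 6.75, 10.125, 15.1875, 22.78125]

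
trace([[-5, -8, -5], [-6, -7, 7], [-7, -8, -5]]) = diagonal: (-5) + (-7) + (-5)
= -17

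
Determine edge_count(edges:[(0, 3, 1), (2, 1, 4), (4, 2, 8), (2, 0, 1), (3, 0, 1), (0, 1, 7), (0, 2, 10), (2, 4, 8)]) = 8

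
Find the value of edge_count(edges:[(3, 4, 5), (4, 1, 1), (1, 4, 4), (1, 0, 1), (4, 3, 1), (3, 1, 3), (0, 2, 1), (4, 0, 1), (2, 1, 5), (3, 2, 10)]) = 10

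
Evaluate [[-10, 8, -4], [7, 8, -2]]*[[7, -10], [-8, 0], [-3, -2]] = C[0][0] = (-10)*(7) + (8)*(-8) + (-4)*(-3) = -122
C[0][1] = (-10)*(-10) + (8)*(0) + (-4)*(-2) = 108
C[1][0] = (7)*(7) + (8)*(-8) + (-2)*(-3) = -9
C[1][1] = (7)*(-10) + (8)*(0) + (-2)*(-2) = -66
= [[-122, 108], [-9, -66]]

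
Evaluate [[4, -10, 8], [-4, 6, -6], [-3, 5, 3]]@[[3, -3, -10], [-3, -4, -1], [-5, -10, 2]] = C[0][0] = (4)*(3) + (-10)*(-3) + (8)*(-5) = 2
C[0][1] = (4)*(-3) + (-10)*(-4) + (8)*(-10) = -52
C[0][2] = (4)*(-10) + (-10)*(-1) + (8)*(2) = -14
C[1][0] = (-4)*(3) + (6)*(-3) + (-6)*(-5) = 0
C[1][1] = (-4)*(-3) + (6)*(-4) + (-6)*(-10) = 48
C[1][2] = (-4)*(-10) + (6)*(-1) + (-6)*(2) = 22
... (3 more cells)
= [[2, -52, -14], [0, 48, 22], [-39, -41, 31]]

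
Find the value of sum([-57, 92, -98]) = -63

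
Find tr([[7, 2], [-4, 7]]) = diagonal: 7 + 7
= 14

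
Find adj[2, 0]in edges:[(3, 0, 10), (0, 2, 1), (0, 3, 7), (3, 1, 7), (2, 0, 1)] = 1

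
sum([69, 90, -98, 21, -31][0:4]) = 82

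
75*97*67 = 487425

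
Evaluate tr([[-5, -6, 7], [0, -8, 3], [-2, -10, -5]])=diagonal: (-5) + (-8) + (-5)
= -18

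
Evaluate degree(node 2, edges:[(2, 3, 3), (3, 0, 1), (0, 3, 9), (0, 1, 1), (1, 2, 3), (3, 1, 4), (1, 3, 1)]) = incident: (2,3), (1,2)
= 2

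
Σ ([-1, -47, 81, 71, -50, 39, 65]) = (-1) + (-47) + 81 + 71 + (-50) + 39 + 65
= 158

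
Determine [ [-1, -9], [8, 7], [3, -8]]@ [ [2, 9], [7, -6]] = C[0][0] = (-1)*(2) + (-9)*(7) = -65
C[0][1] = (-1)*(9) + (-9)*(-6) = 45
C[1][0] = (8)*(2) + (7)*(7) = 65
C[1][1] = (8)*(9) + (7)*(-6) = 30
C[2][0] = (3)*(2) + (-8)*(7) = -50
C[2][1] = (3)*(9) + (-8)*(-6) = 75
= [[-65, 45], [65, 30], [-50, 75]]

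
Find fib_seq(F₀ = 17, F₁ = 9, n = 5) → F_2 = F_1 + F_0 = 26
F_3 = F_2 + F_1 = 35
F_4 = F_3 + F_2 = 61
= [17, 9, 26, 35, 61]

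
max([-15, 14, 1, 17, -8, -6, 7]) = 17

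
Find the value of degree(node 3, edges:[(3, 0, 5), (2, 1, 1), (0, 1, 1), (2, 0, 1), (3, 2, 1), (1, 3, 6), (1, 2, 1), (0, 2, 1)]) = 3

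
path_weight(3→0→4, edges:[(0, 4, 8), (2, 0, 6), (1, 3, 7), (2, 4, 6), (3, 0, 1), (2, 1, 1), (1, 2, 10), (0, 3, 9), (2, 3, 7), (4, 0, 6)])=w(3→0)=1 + w(0→4)=8
= 9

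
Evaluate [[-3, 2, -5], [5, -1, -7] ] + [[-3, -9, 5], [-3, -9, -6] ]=[[-6, -7, 0], [2, -10, -13]]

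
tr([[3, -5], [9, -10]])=diagonal: 3 + (-10)
= -7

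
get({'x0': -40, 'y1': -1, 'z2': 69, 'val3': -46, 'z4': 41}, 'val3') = -46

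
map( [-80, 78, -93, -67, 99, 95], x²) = (-80)²=6400, (78)²=6084, (-93)²=8649, (-67)²=4489, (99)²=9801, (95)²=9025
= [6400, 6084, 8649, 4489, 9801, 9025]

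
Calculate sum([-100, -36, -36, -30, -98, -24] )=(-100) + (-36) + (-36) + (-30) + (-98) + (-24)
= -324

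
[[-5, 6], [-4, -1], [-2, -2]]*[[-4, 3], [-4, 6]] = C[0][0] = (-5)*(-4) + (6)*(-4) = -4
C[0][1] = (-5)*(3) + (6)*(6) = 21
C[1][0] = (-4)*(-4) + (-1)*(-4) = 20
C[1][1] = (-4)*(3) + (-1)*(6) = -18
C[2][0] = (-2)*(-4) + (-2)*(-4) = 16
C[2][1] = (-2)*(3) + (-2)*(6) = -18
= [[-4, 21], [20, -18], [16, -18]]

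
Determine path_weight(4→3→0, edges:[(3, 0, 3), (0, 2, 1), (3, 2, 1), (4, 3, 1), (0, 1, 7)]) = w(4→3)=1 + w(3→0)=3
= 4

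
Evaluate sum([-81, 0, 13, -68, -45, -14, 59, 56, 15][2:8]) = slice → [13, -68, -45, -14, 59, 56]
13 + (-68) + (-45) + (-14) + 59 + 56
= 1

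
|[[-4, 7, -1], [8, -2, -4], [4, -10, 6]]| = (1)*(-4)*det([[-2, -4], [-10, 6]]) + (-1)*(7)*det([[8, -4], [4, 6]]) + (1)*(-1)*det([[8, -2], [4, -10]])
= 208 + -448 + 72
= -168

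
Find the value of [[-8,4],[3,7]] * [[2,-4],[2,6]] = C[0][0] = (-8)*(2) + (4)*(2) = -8
C[0][1] = (-8)*(-4) + (4)*(6) = 56
C[1][0] = (3)*(2) + (7)*(2) = 20
C[1][1] = (3)*(-4) + (7)*(6) = 30
= [[-8, 56], [20, 30]]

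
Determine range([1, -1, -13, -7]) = 14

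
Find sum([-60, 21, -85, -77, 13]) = (-60) + 21 + (-85) + (-77) + 13
= -188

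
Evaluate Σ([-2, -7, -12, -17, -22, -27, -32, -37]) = -156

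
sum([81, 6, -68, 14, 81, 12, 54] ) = 180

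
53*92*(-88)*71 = -30465248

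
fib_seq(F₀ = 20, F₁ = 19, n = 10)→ F_2 = F_1 + F_0 = 39
F_3 = F_2 + F_1 = 58
F_4 = F_3 + F_2 = 97
...
= [20, 19, 39, 58, 97, 155, 252, 407, 659, 1066]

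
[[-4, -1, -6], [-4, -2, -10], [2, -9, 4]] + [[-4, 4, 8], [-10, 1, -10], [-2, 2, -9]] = [[-8, 3, 2], [-14, -1, -20], [0, -7, -5]]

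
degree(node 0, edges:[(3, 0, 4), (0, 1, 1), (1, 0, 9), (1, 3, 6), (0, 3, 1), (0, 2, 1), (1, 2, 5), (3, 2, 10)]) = incident: (3,0), (0,1), (1,0), (0,3), (0,2)
= 5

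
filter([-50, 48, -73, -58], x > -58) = keep x where x > -58: -50✓, 48✓, -73✗, -58✗
= [-50, 48]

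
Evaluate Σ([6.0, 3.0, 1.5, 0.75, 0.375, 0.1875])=11.8125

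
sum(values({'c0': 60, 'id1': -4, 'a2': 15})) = 71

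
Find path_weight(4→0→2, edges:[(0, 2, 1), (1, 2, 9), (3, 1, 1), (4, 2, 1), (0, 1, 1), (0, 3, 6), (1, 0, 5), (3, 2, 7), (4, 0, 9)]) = w(4→0)=9 + w(0→2)=1
= 10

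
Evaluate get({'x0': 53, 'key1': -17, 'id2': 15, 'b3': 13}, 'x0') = 53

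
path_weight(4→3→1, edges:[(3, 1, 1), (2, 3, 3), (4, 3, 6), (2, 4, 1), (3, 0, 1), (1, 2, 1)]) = w(4→3)=6 + w(3→1)=1
= 7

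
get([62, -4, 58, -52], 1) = -4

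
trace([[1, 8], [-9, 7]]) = 8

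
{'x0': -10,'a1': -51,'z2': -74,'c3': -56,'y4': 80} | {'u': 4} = {'x0': -10, 'a1': -51, 'z2': -74, 'c3': -56, 'y4': 80, 'u': 4}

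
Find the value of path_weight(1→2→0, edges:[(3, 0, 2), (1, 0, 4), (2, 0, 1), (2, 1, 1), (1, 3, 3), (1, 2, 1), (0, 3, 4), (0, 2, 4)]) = 2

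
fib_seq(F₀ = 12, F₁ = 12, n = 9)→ [12, 12, 24, 36, 60, 96, 156, 252, 408]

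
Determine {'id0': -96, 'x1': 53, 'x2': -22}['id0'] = -96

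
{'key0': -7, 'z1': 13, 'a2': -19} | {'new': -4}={'key0': -7, 'z1': 13, 'a2': -19, 'new': -4}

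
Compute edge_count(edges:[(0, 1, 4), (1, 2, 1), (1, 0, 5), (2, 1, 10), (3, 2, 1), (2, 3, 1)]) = 6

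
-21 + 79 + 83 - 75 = 66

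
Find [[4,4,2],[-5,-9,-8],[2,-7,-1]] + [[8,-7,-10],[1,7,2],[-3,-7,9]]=[[12, -3, -8], [-4, -2, -6], [-1, -14, 8]]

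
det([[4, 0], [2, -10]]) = -40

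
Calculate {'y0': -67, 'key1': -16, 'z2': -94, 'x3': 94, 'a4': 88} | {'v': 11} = {'y0': -67, 'key1': -16, 'z2': -94, 'x3': 94, 'a4': 88, 'v': 11}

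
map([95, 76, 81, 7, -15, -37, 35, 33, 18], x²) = (95)²=9025, (76)²=5776, (81)²=6561, (7)²=49, (-15)²=225, (-37)²=1369, (35)²=1225, (33)²=1089, (18)²=324
= [9025, 5776, 6561, 49, 225, 1369, 1225, 1089, 324]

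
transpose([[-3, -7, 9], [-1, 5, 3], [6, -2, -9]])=[[-3, -1, 6], [-7, 5, -2], [9, 3, -9]]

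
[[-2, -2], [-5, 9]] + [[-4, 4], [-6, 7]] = [[-6, 2], [-11, 16]]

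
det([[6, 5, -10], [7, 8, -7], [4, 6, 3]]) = 51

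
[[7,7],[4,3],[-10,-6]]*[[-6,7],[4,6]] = C[0][0] = (7)*(-6) + (7)*(4) = -14
C[0][1] = (7)*(7) + (7)*(6) = 91
C[1][0] = (4)*(-6) + (3)*(4) = -12
C[1][1] = (4)*(7) + (3)*(6) = 46
C[2][0] = (-10)*(-6) + (-6)*(4) = 36
C[2][1] = (-10)*(7) + (-6)*(6) = -106
= [[-14, 91], [-12, 46], [36, -106]]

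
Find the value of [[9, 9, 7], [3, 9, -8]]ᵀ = [[9, 3], [9, 9], [7, -8]]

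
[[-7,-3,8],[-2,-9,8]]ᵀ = [[-7, -2], [-3, -9], [8, 8]]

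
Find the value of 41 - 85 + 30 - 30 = -44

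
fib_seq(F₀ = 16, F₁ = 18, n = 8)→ [16, 18, 34, 52, 86, 138, 224, 362]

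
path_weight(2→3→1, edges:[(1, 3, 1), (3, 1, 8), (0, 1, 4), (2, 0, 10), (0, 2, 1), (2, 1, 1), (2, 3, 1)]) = 9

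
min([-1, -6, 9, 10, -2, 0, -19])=-19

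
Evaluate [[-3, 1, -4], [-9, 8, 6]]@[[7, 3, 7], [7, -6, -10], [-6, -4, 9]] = C[0][0] = (-3)*(7) + (1)*(7) + (-4)*(-6) = 10
C[0][1] = (-3)*(3) + (1)*(-6) + (-4)*(-4) = 1
C[0][2] = (-3)*(7) + (1)*(-10) + (-4)*(9) = -67
C[1][0] = (-9)*(7) + (8)*(7) + (6)*(-6) = -43
C[1][1] = (-9)*(3) + (8)*(-6) + (6)*(-4) = -99
C[1][2] = (-9)*(7) + (8)*(-10) + (6)*(9) = -89
= [[10, 1, -67], [-43, -99, -89]]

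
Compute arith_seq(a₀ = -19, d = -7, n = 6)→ [-19, -26, -33, -40, -47, -54]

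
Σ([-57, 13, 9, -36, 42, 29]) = (-57) + 13 + 9 + (-36) + 42 + 29
= 0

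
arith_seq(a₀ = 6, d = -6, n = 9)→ [6, 0, -6, -12, -18, -24, -30, -36, -42]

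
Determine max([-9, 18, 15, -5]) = 18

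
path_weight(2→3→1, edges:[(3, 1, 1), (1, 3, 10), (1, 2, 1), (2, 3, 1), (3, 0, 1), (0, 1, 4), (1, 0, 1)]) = 2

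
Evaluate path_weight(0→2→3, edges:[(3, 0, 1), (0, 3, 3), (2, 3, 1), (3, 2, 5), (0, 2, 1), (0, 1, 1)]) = 2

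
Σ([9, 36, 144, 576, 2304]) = 9 + 36 + 144 + 576 + 2304
= 3069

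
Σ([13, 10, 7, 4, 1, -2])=33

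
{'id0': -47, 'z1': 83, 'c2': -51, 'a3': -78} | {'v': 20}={'id0': -47, 'z1': 83, 'c2': -51, 'a3': -78, 'v': 20}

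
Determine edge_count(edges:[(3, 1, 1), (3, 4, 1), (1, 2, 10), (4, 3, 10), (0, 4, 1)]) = 5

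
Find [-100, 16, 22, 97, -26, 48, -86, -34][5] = 48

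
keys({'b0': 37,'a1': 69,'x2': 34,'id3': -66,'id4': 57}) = ['b0', 'a1', 'x2', 'id3', 'id4']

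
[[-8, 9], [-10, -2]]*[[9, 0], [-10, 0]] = [[-162, 0], [-70, 0]]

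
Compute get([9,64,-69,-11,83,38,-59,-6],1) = 64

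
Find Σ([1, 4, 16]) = 1 + 4 + 16
= 21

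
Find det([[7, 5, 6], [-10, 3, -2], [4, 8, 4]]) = (1)*(7)*det([[3, -2], [8, 4]]) + (-1)*(5)*det([[-10, -2], [4, 4]]) + (1)*(6)*det([[-10, 3], [4, 8]])
= 196 + 160 + -552
= -196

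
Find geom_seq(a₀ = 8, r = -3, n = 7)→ a_0 = 8*(-3)^0 = 8
a_1 = 8*(-3)^1 = -24
a_2 = 8*(-3)^2 = 72
...
= [8, -24, 72, -216, 648, -1944, 5832]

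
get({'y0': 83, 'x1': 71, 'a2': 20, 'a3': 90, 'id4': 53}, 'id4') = 53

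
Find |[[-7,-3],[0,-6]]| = (-7)*(-6) - (-3)*(0)
= 42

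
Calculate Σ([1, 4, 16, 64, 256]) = 1 + 4 + 16 + 64 + 256
= 341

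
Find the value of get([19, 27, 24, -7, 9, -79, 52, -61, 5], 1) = 27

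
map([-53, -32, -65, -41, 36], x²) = [2809, 1024, 4225, 1681, 1296]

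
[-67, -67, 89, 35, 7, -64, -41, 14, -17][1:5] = [-67, 89, 35, 7]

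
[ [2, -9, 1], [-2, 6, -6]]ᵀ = [[2, -2], [-9, 6], [1, -6]]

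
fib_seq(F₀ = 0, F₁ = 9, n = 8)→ F_2 = F_1 + F_0 = 9
F_3 = F_2 + F_1 = 18
F_4 = F_3 + F_2 = 27
...
= [0, 9, 9, 18, 27, 45, 72, 117]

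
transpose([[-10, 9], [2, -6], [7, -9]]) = [[-10, 2, 7], [9, -6, -9]]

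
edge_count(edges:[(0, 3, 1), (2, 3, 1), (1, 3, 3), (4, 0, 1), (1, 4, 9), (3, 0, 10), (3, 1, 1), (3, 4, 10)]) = 8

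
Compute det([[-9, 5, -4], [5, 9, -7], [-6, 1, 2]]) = (1)*(-9)*det([[9, -7], [1, 2]]) + (-1)*(5)*det([[5, -7], [-6, 2]]) + (1)*(-4)*det([[5, 9], [-6, 1]])
= -225 + 160 + -236
= -301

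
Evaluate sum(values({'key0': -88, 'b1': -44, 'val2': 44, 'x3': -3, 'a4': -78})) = (-88) + (-44) + 44 + (-3) + (-78)
= -169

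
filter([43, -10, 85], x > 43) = keep x where x > 43: 43✗, -10✗, 85✓
= [85]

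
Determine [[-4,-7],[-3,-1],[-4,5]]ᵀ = [[-4, -3, -4], [-7, -1, 5]]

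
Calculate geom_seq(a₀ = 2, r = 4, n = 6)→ [2, 8, 32, 128, 512, 2048]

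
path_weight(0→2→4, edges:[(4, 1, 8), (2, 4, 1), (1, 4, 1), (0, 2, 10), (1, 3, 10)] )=w(0→2)=10 + w(2→4)=1
= 11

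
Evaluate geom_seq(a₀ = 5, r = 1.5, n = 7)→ a_0 = 5*1.5^0 = 5.0
a_1 = 5*1.5^1 = 7.5
a_2 = 5*1.5^2 = 11.25
...
= [5.0, 7.5, 11.25, 16.875, 25.3125, 37.96875, 56.953125]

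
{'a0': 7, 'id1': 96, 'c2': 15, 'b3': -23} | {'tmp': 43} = {'a0': 7, 'id1': 96, 'c2': 15, 'b3': -23, 'tmp': 43}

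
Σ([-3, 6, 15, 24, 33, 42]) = (-3) + 6 + 15 + 24 + 33 + 42
= 117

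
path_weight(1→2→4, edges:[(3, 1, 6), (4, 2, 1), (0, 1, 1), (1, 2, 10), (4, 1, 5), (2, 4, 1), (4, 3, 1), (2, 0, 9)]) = 11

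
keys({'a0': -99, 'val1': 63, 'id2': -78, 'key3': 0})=['a0', 'val1', 'id2', 'key3']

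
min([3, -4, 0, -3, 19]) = -4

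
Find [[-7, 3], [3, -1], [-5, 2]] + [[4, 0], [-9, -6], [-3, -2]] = [[-3, 3], [-6, -7], [-8, 0]]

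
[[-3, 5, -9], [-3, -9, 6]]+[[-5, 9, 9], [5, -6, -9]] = [[-8, 14, 0], [2, -15, -3]]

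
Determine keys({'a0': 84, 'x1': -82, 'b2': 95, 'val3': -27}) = ['a0', 'x1', 'b2', 'val3']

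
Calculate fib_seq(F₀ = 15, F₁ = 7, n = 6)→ F_2 = F_1 + F_0 = 22
F_3 = F_2 + F_1 = 29
F_4 = F_3 + F_2 = 51
...
= [15, 7, 22, 29, 51, 80]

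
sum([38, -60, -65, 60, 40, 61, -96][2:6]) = 96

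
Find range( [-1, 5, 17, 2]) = 18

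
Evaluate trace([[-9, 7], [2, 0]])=-9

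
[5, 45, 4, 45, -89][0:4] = [5, 45, 4, 45]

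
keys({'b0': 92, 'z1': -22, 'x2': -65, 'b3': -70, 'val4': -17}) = ['b0', 'z1', 'x2', 'b3', 'val4']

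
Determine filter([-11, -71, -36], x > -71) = keep x where x > -71: -11✓, -71✗, -36✓
= [-11, -36]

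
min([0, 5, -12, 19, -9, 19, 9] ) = -12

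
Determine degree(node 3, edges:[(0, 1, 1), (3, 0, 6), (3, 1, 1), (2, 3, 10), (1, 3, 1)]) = 4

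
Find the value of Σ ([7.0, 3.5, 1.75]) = 12.25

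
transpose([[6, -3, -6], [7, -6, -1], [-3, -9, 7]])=[[6, 7, -3], [-3, -6, -9], [-6, -1, 7]]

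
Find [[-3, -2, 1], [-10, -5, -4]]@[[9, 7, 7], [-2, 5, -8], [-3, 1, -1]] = [[-26, -30, -6], [-68, -99, -26]]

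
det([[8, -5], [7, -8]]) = -29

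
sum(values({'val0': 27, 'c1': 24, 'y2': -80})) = -29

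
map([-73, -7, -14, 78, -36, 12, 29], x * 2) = [-146, -14, -28, 156, -72, 24, 58]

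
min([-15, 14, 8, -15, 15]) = -15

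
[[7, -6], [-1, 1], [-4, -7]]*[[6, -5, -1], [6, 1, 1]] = [[6, -41, -13], [0, 6, 2], [-66, 13, -3]]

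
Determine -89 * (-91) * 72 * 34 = 19826352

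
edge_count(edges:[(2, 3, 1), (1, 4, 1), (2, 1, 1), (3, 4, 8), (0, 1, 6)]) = 5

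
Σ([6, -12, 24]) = 18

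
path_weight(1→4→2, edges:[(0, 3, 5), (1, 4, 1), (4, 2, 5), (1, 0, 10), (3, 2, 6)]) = w(1→4)=1 + w(4→2)=5
= 6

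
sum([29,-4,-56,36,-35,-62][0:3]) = slice → [29, -4, -56]
29 + (-4) + (-56)
= -31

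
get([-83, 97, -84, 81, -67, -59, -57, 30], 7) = 30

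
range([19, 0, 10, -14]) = 33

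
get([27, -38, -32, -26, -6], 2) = -32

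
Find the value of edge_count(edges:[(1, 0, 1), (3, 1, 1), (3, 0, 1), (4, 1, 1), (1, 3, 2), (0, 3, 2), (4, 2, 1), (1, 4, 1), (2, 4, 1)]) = 9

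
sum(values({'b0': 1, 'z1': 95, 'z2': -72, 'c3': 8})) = 32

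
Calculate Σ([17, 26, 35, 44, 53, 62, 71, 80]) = 17 + 26 + 35 + 44 + 53 + 62 + 71 + 80
= 388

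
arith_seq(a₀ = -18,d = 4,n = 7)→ a_0 = -18 + 0*4 = -18
a_1 = -18 + 1*4 = -14
a_2 = -18 + 2*4 = -10
...
= [-18, -14, -10, -6, -2, 2, 6]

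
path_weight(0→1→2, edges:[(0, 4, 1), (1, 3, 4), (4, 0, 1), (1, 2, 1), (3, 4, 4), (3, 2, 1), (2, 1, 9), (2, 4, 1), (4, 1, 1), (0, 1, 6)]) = 7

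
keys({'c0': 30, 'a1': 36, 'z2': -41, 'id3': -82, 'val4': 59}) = ['c0', 'a1', 'z2', 'id3', 'val4']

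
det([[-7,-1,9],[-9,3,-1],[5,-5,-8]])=550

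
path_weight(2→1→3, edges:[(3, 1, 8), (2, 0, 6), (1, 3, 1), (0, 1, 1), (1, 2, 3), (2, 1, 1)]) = 2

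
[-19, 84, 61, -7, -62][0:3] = [-19, 84, 61]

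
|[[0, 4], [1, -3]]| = (0)*(-3) - (4)*(1)
= -4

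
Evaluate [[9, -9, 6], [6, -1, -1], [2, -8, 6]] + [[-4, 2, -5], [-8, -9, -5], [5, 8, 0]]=[[5, -7, 1], [-2, -10, -6], [7, 0, 6]]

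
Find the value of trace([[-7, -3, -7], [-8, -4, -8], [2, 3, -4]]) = -15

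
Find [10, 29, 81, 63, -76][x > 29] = [81, 63]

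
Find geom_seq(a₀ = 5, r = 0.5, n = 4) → [5.0, 2.5, 1.25, 0.625]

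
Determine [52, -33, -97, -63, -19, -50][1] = -33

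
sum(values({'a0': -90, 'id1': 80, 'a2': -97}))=-107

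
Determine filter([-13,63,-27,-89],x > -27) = keep x where x > -27: -13✓, 63✓, -27✗, -89✗
= [-13, 63]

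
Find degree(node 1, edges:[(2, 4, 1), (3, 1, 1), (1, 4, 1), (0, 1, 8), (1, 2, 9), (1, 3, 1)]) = 5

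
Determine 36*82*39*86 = 9901008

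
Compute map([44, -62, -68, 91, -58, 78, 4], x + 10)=44+10=54, -62+10=-52, -68+10=-58, 91+10=101, -58+10=-48, 78+10=88, 4+10=14
= [54, -52, -58, 101, -48, 88, 14]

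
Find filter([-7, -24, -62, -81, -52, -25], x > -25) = keep x where x > -25: -7✓, -24✓, -62✗, -81✗, -52✗, -25✗
= [-7, -24]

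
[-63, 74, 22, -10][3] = -10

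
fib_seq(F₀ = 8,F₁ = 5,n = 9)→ F_2 = F_1 + F_0 = 13
F_3 = F_2 + F_1 = 18
F_4 = F_3 + F_2 = 31
...
= [8, 5, 13, 18, 31, 49, 80, 129, 209]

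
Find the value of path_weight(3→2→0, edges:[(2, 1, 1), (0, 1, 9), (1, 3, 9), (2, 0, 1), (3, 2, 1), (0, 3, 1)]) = w(3→2)=1 + w(2→0)=1
= 2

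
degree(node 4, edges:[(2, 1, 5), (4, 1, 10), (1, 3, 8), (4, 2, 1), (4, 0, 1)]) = incident: (4,1), (4,2), (4,0)
= 3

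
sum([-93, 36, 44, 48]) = 35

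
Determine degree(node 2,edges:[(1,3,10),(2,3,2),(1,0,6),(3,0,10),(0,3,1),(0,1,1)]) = 1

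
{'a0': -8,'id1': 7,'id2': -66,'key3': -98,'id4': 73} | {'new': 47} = {'a0': -8, 'id1': 7, 'id2': -66, 'key3': -98, 'id4': 73, 'new': 47}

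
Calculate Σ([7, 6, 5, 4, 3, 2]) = 27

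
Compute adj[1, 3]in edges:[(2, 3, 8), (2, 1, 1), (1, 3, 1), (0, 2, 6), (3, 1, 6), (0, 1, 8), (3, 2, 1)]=1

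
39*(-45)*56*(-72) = 7076160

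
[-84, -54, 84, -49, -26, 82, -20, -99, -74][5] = 82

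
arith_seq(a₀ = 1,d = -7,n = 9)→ a_0 = 1 + 0*-7 = 1
a_1 = 1 + 1*-7 = -6
a_2 = 1 + 2*-7 = -13
...
= [1, -6, -13, -20, -27, -34, -41, -48, -55]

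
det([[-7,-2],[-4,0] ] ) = (-7)*(0) - (-2)*(-4)
= -8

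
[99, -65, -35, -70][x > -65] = [99, -35]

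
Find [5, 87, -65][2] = -65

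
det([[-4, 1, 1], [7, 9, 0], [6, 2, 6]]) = -298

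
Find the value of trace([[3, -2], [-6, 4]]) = diagonal: 3 + 4
= 7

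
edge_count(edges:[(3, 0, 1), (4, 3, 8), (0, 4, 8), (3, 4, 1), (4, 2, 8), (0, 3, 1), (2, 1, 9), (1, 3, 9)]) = 8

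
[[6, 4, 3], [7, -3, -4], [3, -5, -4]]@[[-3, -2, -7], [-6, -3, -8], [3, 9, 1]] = C[0][0] = (6)*(-3) + (4)*(-6) + (3)*(3) = -33
C[0][1] = (6)*(-2) + (4)*(-3) + (3)*(9) = 3
C[0][2] = (6)*(-7) + (4)*(-8) + (3)*(1) = -71
C[1][0] = (7)*(-3) + (-3)*(-6) + (-4)*(3) = -15
C[1][1] = (7)*(-2) + (-3)*(-3) + (-4)*(9) = -41
C[1][2] = (7)*(-7) + (-3)*(-8) + (-4)*(1) = -29
... (3 more cells)
= [[-33, 3, -71], [-15, -41, -29], [9, -27, 15]]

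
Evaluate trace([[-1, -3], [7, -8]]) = diagonal: (-1) + (-8)
= -9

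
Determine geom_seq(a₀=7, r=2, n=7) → a_0 = 7*2^0 = 7
a_1 = 7*2^1 = 14
a_2 = 7*2^2 = 28
...
= [7, 14, 28, 56, 112, 224, 448]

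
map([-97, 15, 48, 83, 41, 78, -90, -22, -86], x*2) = -97*2=-194, 15*2=30, 48*2=96, 83*2=166, 41*2=82, 78*2=156, -90*2=-180, -22*2=-44, -86*2=-172
= [-194, 30, 96, 166, 82, 156, -180, -44, -172]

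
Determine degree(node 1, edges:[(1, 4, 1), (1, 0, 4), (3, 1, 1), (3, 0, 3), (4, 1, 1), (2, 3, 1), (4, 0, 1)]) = 4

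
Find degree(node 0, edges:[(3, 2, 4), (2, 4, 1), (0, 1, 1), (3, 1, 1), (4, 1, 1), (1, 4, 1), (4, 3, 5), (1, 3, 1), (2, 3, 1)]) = incident: (0,1)
= 1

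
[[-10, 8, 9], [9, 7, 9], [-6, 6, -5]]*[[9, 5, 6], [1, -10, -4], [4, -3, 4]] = C[0][0] = (-10)*(9) + (8)*(1) + (9)*(4) = -46
C[0][1] = (-10)*(5) + (8)*(-10) + (9)*(-3) = -157
C[0][2] = (-10)*(6) + (8)*(-4) + (9)*(4) = -56
C[1][0] = (9)*(9) + (7)*(1) + (9)*(4) = 124
C[1][1] = (9)*(5) + (7)*(-10) + (9)*(-3) = -52
C[1][2] = (9)*(6) + (7)*(-4) + (9)*(4) = 62
... (3 more cells)
= [[-46, -157, -56], [124, -52, 62], [-68, -75, -80]]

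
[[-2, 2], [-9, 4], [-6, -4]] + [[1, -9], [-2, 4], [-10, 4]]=[[-1, -7], [-11, 8], [-16, 0]]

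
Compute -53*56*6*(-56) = 997248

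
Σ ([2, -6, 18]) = 2 + -6 + 18
= 14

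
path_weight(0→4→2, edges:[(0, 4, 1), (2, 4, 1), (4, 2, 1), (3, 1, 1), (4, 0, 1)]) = 2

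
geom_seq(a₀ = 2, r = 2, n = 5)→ a_0 = 2*2^0 = 2
a_1 = 2*2^1 = 4
a_2 = 2*2^2 = 8
...
= [2, 4, 8, 16, 32]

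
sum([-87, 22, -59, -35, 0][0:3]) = -124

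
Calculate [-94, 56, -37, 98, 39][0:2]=[-94, 56]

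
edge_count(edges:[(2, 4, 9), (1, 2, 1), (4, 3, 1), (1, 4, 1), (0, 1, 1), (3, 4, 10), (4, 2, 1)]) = 7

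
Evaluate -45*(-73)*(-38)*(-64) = 7989120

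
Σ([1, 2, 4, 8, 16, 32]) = 1 + 2 + 4 + 8 + 16 + 32
= 63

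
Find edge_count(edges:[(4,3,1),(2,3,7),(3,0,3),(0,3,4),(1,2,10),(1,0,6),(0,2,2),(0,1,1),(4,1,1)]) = 9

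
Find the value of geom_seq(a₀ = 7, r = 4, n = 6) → a_0 = 7*4^0 = 7
a_1 = 7*4^1 = 28
a_2 = 7*4^2 = 112
...
= [7, 28, 112, 448, 1792, 7168]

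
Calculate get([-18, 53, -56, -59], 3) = -59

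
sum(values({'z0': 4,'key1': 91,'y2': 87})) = 4 + 91 + 87
= 182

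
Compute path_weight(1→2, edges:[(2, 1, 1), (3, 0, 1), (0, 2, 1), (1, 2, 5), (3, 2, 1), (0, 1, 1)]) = 5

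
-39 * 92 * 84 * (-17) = 5123664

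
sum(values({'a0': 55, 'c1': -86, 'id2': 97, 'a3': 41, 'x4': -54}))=55 + (-86) + 97 + 41 + (-54)
= 53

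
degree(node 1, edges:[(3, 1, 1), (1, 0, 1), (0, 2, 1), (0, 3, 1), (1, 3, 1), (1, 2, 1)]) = 4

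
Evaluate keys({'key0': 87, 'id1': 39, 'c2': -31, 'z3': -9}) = ['key0', 'id1', 'c2', 'z3']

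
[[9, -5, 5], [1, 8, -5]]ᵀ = [[9, 1], [-5, 8], [5, -5]]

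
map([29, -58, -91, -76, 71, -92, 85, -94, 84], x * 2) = [58, -116, -182, -152, 142, -184, 170, -188, 168]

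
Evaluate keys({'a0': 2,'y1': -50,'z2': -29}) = ['a0', 'y1', 'z2']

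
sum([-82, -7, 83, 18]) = 12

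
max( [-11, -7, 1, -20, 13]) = 13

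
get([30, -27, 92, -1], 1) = -27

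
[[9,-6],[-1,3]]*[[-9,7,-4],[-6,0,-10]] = C[0][0] = (9)*(-9) + (-6)*(-6) = -45
C[0][1] = (9)*(7) + (-6)*(0) = 63
C[0][2] = (9)*(-4) + (-6)*(-10) = 24
C[1][0] = (-1)*(-9) + (3)*(-6) = -9
C[1][1] = (-1)*(7) + (3)*(0) = -7
C[1][2] = (-1)*(-4) + (3)*(-10) = -26
= [[-45, 63, 24], [-9, -7, -26]]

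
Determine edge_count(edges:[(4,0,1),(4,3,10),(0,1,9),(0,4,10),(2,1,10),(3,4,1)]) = 6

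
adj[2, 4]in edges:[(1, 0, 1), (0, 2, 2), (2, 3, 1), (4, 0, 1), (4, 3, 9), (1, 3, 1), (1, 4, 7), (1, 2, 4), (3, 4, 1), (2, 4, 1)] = 1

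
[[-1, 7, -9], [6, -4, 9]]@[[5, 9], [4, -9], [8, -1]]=[[-49, -63], [86, 81]]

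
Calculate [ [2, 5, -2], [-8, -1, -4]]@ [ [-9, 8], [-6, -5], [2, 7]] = C[0][0] = (2)*(-9) + (5)*(-6) + (-2)*(2) = -52
C[0][1] = (2)*(8) + (5)*(-5) + (-2)*(7) = -23
C[1][0] = (-8)*(-9) + (-1)*(-6) + (-4)*(2) = 70
C[1][1] = (-8)*(8) + (-1)*(-5) + (-4)*(7) = -87
= [[-52, -23], [70, -87]]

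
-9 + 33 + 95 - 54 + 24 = 89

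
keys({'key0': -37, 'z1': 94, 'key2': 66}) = ['key0', 'z1', 'key2']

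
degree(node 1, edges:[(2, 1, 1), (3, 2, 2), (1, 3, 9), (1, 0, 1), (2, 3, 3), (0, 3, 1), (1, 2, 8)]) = incident: (2,1), (1,3), (1,0), (1,2)
= 4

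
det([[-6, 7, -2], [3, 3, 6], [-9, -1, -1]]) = -423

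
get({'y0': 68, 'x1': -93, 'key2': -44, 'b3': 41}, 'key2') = -44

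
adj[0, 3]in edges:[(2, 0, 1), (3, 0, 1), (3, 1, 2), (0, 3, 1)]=1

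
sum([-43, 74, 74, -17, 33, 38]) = (-43) + 74 + 74 + (-17) + 33 + 38
= 159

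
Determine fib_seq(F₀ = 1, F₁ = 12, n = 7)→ F_2 = F_1 + F_0 = 13
F_3 = F_2 + F_1 = 25
F_4 = F_3 + F_2 = 38
...
= [1, 12, 13, 25, 38, 63, 101]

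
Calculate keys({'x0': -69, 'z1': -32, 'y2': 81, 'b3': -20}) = ['x0', 'z1', 'y2', 'b3']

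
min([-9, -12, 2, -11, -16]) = -16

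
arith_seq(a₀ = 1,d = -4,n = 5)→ [1, -3, -7, -11, -15]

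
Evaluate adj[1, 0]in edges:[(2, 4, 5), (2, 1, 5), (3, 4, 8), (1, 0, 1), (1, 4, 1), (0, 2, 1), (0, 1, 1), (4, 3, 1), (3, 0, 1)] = 1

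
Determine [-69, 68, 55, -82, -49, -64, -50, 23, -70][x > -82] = [-69, 68, 55, -49, -64, -50, 23, -70]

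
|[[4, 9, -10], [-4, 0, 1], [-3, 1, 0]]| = (1)*(4)*det([[0, 1], [1, 0]]) + (-1)*(9)*det([[-4, 1], [-3, 0]]) + (1)*(-10)*det([[-4, 0], [-3, 1]])
= -4 + -27 + 40
= 9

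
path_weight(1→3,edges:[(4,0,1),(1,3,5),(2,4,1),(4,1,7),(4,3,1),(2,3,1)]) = w(1→3)=5
= 5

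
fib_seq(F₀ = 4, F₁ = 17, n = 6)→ F_2 = F_1 + F_0 = 21
F_3 = F_2 + F_1 = 38
F_4 = F_3 + F_2 = 59
...
= [4, 17, 21, 38, 59, 97]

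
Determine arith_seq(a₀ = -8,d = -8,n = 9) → a_0 = -8 + 0*-8 = -8
a_1 = -8 + 1*-8 = -16
a_2 = -8 + 2*-8 = -24
...
= [-8, -16, -24, -32, -40, -48, -56, -64, -72]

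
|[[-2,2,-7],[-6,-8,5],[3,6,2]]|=(1)*(-2)*det([[-8, 5], [6, 2]]) + (-1)*(2)*det([[-6, 5], [3, 2]]) + (1)*(-7)*det([[-6, -8], [3, 6]])
= 92 + 54 + 84
= 230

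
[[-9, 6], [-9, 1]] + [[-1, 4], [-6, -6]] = [[-10, 10], [-15, -5]]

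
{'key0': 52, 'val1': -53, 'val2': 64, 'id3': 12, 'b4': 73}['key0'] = 52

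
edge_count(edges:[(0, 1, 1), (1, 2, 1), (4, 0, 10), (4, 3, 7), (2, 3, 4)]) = 5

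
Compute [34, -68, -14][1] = -68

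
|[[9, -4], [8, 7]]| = 95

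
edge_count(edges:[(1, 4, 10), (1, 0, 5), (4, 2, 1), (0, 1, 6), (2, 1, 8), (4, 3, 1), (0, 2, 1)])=7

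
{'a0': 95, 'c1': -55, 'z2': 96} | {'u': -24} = {'a0': 95, 'c1': -55, 'z2': 96, 'u': -24}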